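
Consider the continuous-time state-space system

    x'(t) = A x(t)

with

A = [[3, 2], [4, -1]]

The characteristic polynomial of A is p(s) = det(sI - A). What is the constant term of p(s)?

For a 2×2 matrix, det(sI - A) = s^2 - (tr A)s + det A.
tr A = 2, det A = -11.
So p(s) = s^2 - 2s - 11.
The constant term is -11.

-11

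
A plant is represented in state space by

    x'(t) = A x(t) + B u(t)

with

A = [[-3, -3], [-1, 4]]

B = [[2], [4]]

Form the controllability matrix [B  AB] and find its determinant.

100

AB = [[-18], [14]]
Controllability matrix C = [B  AB] = [[2, -18], [4, 14]]
det(C) = 2·14 - (-18)·4 = 28 - (-72) = 100
Since det(C) ≠ 0, rank(C) = 2 and the system is completely controllable.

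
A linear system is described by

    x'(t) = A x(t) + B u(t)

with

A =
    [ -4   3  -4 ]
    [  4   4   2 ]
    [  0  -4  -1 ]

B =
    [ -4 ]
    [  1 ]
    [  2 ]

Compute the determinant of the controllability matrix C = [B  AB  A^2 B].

AB = [[11], [-8], [-6]]
A^2B = [[-44], [0], [38]]
Controllability matrix C = [B  AB  A^2B] = [[-4, 11, -44], [1, -8, 0], [2, -6, 38]]
Expanding along the first row, det(C) = (-4)·((-8)·38 - 0·(-6)) - 11·(1·38 - 0·2) + (-44)·(1·(-6) - (-8)·2) = (-4)·(-304) - 11·38 + (-44)·10 = 358
Since det(C) ≠ 0, rank(C) = 3 and the system is completely controllable.

358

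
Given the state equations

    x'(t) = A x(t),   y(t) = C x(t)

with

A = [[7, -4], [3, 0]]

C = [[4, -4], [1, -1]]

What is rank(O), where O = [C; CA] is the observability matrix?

CA = [[16, -16], [4, -4]]
Observability matrix O = [C; CA] = [[4, -4], [1, -1], [16, -16], [4, -4]]
Every row of O is a scalar multiple of row 1 = [4, -4] (multipliers 1, 1/4, 4, 1), so the rows span a one-dimensional space.
O ≠ 0, hence rank(O) = 1.
rank(O) = 1 < n = 2, so the pair (A, C) is not completely observable.

1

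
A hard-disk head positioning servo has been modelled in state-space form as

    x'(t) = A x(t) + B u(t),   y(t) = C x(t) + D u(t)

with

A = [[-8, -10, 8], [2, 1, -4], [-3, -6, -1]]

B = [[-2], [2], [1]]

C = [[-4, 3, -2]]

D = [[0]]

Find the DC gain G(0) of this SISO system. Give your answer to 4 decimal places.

17.3333

G(0) = C(-A)^{-1}B + D = -C A^{-1} B + D.
det A = -12, so A^{-1} = (1/-12)·adj(A) = [[25/12, 29/6, -8/3], [-7/6, -8/3, 4/3], [3/4, 3/2, -1]]
A^{-1} B = [17/6, -5/3, 1/2]^T
C A^{-1} B = -52/3
G(0) = D - C A^{-1} B = 0 - (-52/3) = 52/3 ≈ 17.3333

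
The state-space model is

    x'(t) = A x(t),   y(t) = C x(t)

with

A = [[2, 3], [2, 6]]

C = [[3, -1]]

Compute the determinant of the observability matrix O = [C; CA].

13

CA = [[4, 3]]
Observability matrix O = [C; CA] = [[3, -1], [4, 3]]
det(O) = 3·3 - (-1)·4 = 9 - (-4) = 13
Since det(O) ≠ 0, rank(O) = 2 and the system is completely observable.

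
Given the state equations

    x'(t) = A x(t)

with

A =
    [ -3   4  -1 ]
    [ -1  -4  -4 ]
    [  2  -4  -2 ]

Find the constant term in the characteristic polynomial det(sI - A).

Expand det(sI - A) for the 3×3 matrix.
p(s) = s^3 + 9s^2 + 16s + 28.
(Check: constant term = det(-A) = (-1)^3 det A = 28; coefficient of s^2 = -tr A = 9.)
The constant term is 28.

28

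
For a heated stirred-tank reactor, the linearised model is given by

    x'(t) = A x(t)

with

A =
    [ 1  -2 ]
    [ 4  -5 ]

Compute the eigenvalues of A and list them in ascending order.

det(sI - A) = s^2 - (tr A)s + det A, with tr A = 1 + (-5) = -4 and det A = 1·(-5) - (-2)·4 = -5 - (-8) = 3.
So p(s) = det(sI - A) = s^2 + 4s + 3.
Factor s^2 + 4s + 3: two numbers with sum -4 and product 3 are -1 and -3, so s^2 + 4s + 3 = (s + 1)(s + 3).
Hence p(s) = (s + 1) (s + 3), with roots -3, -1.
All eigenvalues have negative real part, so the system is asymptotically stable.

-3, -1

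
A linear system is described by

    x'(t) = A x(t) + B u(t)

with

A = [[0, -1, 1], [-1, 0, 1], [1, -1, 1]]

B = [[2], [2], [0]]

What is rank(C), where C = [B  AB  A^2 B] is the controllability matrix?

AB = [[-2], [-2], [0]]
A^2B = [[2], [2], [0]]
Controllability matrix C = [B  AB  A^2B] = [[2, -2, 2], [2, -2, 2], [0, 0, 0]]
Every column of C is a scalar multiple of column 1 = [2, 2, 0] (multipliers 1, -1, 1), so the columns span a one-dimensional space.
C ≠ 0, hence rank(C) = 1.
rank(C) = 1 < n = 3, so the pair (A, B) is not completely controllable.

1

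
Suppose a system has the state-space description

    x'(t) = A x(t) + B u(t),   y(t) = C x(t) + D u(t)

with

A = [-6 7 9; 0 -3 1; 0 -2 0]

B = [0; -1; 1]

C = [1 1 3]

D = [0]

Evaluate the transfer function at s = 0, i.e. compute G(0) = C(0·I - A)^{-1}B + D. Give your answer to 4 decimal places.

12.3333

G(0) = C(-A)^{-1}B + D = -C A^{-1} B + D.
det A = -12, so A^{-1} = (1/-12)·adj(A) = [[-1/6, 3/2, -17/6], [0, 0, -1/2], [0, 1, -3/2]]
A^{-1} B = [-13/3, -1/2, -5/2]^T
C A^{-1} B = -37/3
G(0) = D - C A^{-1} B = 0 - (-37/3) = 37/3 ≈ 12.3333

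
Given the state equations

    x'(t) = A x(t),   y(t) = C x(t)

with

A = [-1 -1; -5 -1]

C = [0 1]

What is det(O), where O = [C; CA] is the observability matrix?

5

CA = [[-5, -1]]
Observability matrix O = [C; CA] = [[0, 1], [-5, -1]]
det(O) = 0·(-1) - 1·(-5) = 0 - (-5) = 5
Since det(O) ≠ 0, rank(O) = 2 and the system is completely observable.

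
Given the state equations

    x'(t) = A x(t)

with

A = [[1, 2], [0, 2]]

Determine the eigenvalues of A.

1, 2

det(sI - A) = s^2 - (tr A)s + det A, with tr A = 1 + 2 = 3 and det A = 1·2 - 2·0 = 2 - 0 = 2.
So p(s) = det(sI - A) = s^2 - 3s + 2.
Factor s^2 - 3s + 2: two numbers with sum 3 and product 2 are 2 and 1, so s^2 - 3s + 2 = (s - 2)(s - 1).
Hence p(s) = (s - 2) (s - 1), with roots 1, 2.
At least one eigenvalue has non-negative real part, so the system is not asymptotically stable.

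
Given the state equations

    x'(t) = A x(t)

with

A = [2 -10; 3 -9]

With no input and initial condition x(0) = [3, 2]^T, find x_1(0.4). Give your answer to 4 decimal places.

0.4071

det(sI - A) = s^2 - (tr A)s + det A, with tr A = 2 + (-9) = -7 and det A = 2·(-9) - (-10)·3 = -18 - (-30) = 12.
So p(s) = det(sI - A) = s^2 + 7s + 12.
Factor s^2 + 7s + 12: two numbers with sum -7 and product 12 are -3 and -4, so s^2 + 7s + 12 = (s + 3)(s + 4).
Hence p(s) = (s + 3) (s + 4), with roots -4, -3.
The eigenvalues -4, -3 are distinct and real, so A is diagonalisable and x(t) = e^{At} x(0) = V diag(e^{λ_i t}) V^{-1} x(0), where the columns of V are the eigenvectors.
λ = -4: A - (-4)I = [[6, -10], [3, -5]]. Row 1 gives 6·v1 + (-10)·v2 = 0, so take v_1 = [5, 3]^T.
λ = -3: A - (-3)I = [[5, -10], [3, -6]]. Row 1 gives 5·v1 + (-10)·v2 = 0, so take v_2 = [2, 1]^T.
V = [v_1 v_2] = [[5, 2], [3, 1]] has det V = -1, so V^{-1} = adj(V)/det V = [[-1, 2], [3, -5]].
Modal coordinates z(0) = V^{-1} x(0): (-1)·3 + 2·2 = 1; 3·3 + (-5)·2 = -1; so z(0) = [1, -1]^T.
x_1(t) = Σ_i (v_i)_1 · z_i(0) · e^{λ_i t} (row 1 of V times the modal terms).
x_1(0.4) = 5·1·e^{-4·0.4} + 2·(-1)·e^{-3·0.4} = 5·0.201897 + (-2)·0.301194 = 0.4071.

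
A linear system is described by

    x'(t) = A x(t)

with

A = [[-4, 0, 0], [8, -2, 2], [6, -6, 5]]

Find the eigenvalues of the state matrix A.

-4, 1, 2

det(sI - A) = s^3 - (tr A)s^2 + (M11 + M22 + M33)s - det A, where Mii is the 2×2 principal minor of A obtained by deleting row i and column i.
tr A = (-4) + (-2) + 5 = -1; M11 = (-2)·5 - 2·(-6) = -10 - (-12) = 2; M22 = (-4)·5 - 0·6 = -20 - 0 = -20; M33 = (-4)·(-2) - 0·8 = 8 - 0 = 8; sum of minors = -10.
det A = (-4)·((-2)·5 - 2·(-6)) - 0·(8·5 - 2·6) + 0·(8·(-6) - (-2)·6) = (-4)·2 - 0·28 + 0·(-36) = -8.
So p(s) = det(sI - A) = s^3 + s^2 - 10s + 8.
Rational-root test: any integer root divides 8. Testing small divisors, s = 1 works: p(1) = 1 + 1 + (-10) + 8 = 0, so (s - 1) is a factor.
Dividing, p(s) = (s - 1)(s^2 + 2s - 8).
Factor s^2 + 2s - 8: two numbers with sum -2 and product -8 are 2 and -4, so s^2 + 2s - 8 = (s - 2)(s + 4).
Hence p(s) = (s - 2) (s - 1) (s + 4), with roots -4, 1, 2.
At least one eigenvalue has non-negative real part, so the system is not asymptotically stable.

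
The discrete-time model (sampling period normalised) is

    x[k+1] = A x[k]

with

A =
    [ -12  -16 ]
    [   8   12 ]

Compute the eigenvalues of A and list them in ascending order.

-4, 4

det(zI - A) = z^2 - (tr A)z + det A, with tr A = (-12) + 12 = 0 and det A = (-12)·12 - (-16)·8 = -144 - (-128) = -16.
So p(z) = det(zI - A) = z^2 - 16.
Factor z^2 - 16: two numbers with sum 0 and product -16 are 4 and -4, so z^2 - 16 = (z - 4)(z + 4).
Hence p(z) = (z - 4) (z + 4), with roots -4, 4.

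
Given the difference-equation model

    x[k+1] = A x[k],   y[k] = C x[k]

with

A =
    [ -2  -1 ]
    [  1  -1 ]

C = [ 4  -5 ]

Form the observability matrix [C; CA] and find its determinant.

-61

CA = [[-13, 1]]
Observability matrix O = [C; CA] = [[4, -5], [-13, 1]]
det(O) = 4·1 - (-5)·(-13) = 4 - 65 = -61
Since det(O) ≠ 0, rank(O) = 2 and the system is completely observable.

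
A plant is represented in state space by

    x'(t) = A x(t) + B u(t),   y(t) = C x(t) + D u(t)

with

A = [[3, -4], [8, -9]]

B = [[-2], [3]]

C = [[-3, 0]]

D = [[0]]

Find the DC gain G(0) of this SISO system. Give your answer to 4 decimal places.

G(0) = C(-A)^{-1}B + D = -C A^{-1} B + D.
det A = 5, so A^{-1} = (1/5)·adj(A) = [[-9/5, 4/5], [-8/5, 3/5]]
A^{-1} B = [6, 5]^T
C A^{-1} B = -18
G(0) = D - C A^{-1} B = 0 - (-18) = 18

18.0000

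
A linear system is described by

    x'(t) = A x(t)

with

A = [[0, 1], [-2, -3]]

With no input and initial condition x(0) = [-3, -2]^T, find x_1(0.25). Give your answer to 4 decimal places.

-3.1978

det(sI - A) = s^2 - (tr A)s + det A, with tr A = 0 + (-3) = -3 and det A = 0·(-3) - 1·(-2) = 0 - (-2) = 2.
So p(s) = det(sI - A) = s^2 + 3s + 2.
Factor s^2 + 3s + 2: two numbers with sum -3 and product 2 are -1 and -2, so s^2 + 3s + 2 = (s + 1)(s + 2).
Hence p(s) = (s + 1) (s + 2), with roots -2, -1.
The eigenvalues -2, -1 are distinct and real, so A is diagonalisable and x(t) = e^{At} x(0) = V diag(e^{λ_i t}) V^{-1} x(0), where the columns of V are the eigenvectors.
λ = -2: A - (-2)I = [[2, 1], [-2, -1]]. Row 1 gives 2·v1 + 1·v2 = 0, so take v_1 = [-1, 2]^T.
λ = -1: A - (-1)I = [[1, 1], [-2, -2]]. Row 1 gives 1·v1 + 1·v2 = 0, so take v_2 = [-1, 1]^T.
V = [v_1 v_2] = [[-1, -1], [2, 1]] has det V = 1, so V^{-1} = adj(V)/det V = [[1, 1], [-2, -1]].
Modal coordinates z(0) = V^{-1} x(0): 1·(-3) + 1·(-2) = -5; (-2)·(-3) + (-1)·(-2) = 8; so z(0) = [-5, 8]^T.
x_1(t) = Σ_i (v_i)_1 · z_i(0) · e^{λ_i t} (row 1 of V times the modal terms).
x_1(0.25) = (-1)·(-5)·e^{-2·0.25} + (-1)·8·e^{-1·0.25} = 5·0.606531 + (-8)·0.778801 = -3.1978.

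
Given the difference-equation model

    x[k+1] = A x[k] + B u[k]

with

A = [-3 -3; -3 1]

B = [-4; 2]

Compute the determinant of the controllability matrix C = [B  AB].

-68

AB = [[6], [14]]
Controllability matrix C = [B  AB] = [[-4, 6], [2, 14]]
det(C) = (-4)·14 - 6·2 = -56 - 12 = -68
Since det(C) ≠ 0, rank(C) = 2 and the system is completely controllable.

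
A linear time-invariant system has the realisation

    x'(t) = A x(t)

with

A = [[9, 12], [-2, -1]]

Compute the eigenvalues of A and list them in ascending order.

det(sI - A) = s^2 - (tr A)s + det A, with tr A = 9 + (-1) = 8 and det A = 9·(-1) - 12·(-2) = -9 - (-24) = 15.
So p(s) = det(sI - A) = s^2 - 8s + 15.
Factor s^2 - 8s + 15: two numbers with sum 8 and product 15 are 5 and 3, so s^2 - 8s + 15 = (s - 5)(s - 3).
Hence p(s) = (s - 5) (s - 3), with roots 3, 5.
At least one eigenvalue has non-negative real part, so the system is not asymptotically stable.

3, 5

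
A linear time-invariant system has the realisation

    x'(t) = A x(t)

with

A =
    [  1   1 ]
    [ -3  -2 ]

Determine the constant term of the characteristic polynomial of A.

1

For a 2×2 matrix, det(sI - A) = s^2 - (tr A)s + det A.
tr A = -1, det A = 1.
So p(s) = s^2 + s + 1.
The constant term is 1.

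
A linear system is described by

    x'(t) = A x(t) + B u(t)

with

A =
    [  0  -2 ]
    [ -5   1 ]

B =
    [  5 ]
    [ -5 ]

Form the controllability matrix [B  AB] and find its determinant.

AB = [[10], [-30]]
Controllability matrix C = [B  AB] = [[5, 10], [-5, -30]]
det(C) = 5·(-30) - 10·(-5) = -150 - (-50) = -100
Since det(C) ≠ 0, rank(C) = 2 and the system is completely controllable.

-100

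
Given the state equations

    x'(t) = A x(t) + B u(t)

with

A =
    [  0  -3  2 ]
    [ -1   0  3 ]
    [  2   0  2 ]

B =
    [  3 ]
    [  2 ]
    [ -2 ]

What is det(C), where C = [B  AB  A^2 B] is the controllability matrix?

-98

AB = [[-10], [-9], [2]]
A^2B = [[31], [16], [-16]]
Controllability matrix C = [B  AB  A^2B] = [[3, -10, 31], [2, -9, 16], [-2, 2, -16]]
Expanding along the first row, det(C) = 3·((-9)·(-16) - 16·2) - (-10)·(2·(-16) - 16·(-2)) + 31·(2·2 - (-9)·(-2)) = 3·112 - (-10)·0 + 31·(-14) = -98
Since det(C) ≠ 0, rank(C) = 3 and the system is completely controllable.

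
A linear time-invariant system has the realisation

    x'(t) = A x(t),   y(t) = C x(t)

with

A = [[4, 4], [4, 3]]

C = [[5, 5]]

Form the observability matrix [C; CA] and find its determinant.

-25

CA = [[40, 35]]
Observability matrix O = [C; CA] = [[5, 5], [40, 35]]
det(O) = 5·35 - 5·40 = 175 - 200 = -25
Since det(O) ≠ 0, rank(O) = 2 and the system is completely observable.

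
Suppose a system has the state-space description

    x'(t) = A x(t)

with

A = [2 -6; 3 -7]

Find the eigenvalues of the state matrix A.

det(sI - A) = s^2 - (tr A)s + det A, with tr A = 2 + (-7) = -5 and det A = 2·(-7) - (-6)·3 = -14 - (-18) = 4.
So p(s) = det(sI - A) = s^2 + 5s + 4.
Factor s^2 + 5s + 4: two numbers with sum -5 and product 4 are -1 and -4, so s^2 + 5s + 4 = (s + 1)(s + 4).
Hence p(s) = (s + 1) (s + 4), with roots -4, -1.
All eigenvalues have negative real part, so the system is asymptotically stable.

-4, -1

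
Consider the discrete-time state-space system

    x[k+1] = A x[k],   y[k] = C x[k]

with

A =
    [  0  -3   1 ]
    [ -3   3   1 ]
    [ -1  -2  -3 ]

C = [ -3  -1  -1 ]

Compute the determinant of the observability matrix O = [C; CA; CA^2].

CA = [[4, 8, -1]]
CA^2 = [[-23, 14, 15]]
Observability matrix O = [C; CA; CA^2] = [[-3, -1, -1], [4, 8, -1], [-23, 14, 15]]
Expanding along the first row, det(O) = (-3)·(8·15 - (-1)·14) - (-1)·(4·15 - (-1)·(-23)) + (-1)·(4·14 - 8·(-23)) = (-3)·134 - (-1)·37 + (-1)·240 = -605
Since det(O) ≠ 0, rank(O) = 3 and the system is completely observable.

-605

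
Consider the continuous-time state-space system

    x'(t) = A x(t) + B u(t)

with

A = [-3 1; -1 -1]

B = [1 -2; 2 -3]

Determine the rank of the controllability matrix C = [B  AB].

AB = [[-1, 3], [-3, 5]]
Controllability matrix C = [B  AB] = [[1, -2, -1, 3], [2, -3, -3, 5]]
Take the 2×2 submatrix of C formed by columns 1, 2: [[1, -2], [2, -3]]. Its determinant is 1·(-3) - (-2)·2 = -3 - (-4) = 1 ≠ 0.
So rank(C) ≥ 2; since C has 2 rows, rank(C) = 2.
rank(C) = 2 = n, so the pair (A, B) is completely controllable.

2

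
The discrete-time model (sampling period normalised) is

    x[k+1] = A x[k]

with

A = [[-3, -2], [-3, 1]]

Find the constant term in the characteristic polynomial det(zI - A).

For a 2×2 matrix, det(zI - A) = z^2 - (tr A)z + det A.
tr A = -2, det A = -9.
So p(z) = z^2 + 2z - 9.
The constant term is -9.

-9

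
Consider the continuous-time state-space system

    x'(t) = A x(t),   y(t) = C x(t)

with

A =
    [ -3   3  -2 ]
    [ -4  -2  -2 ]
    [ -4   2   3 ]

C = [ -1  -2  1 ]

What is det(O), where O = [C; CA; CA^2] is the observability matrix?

CA = [[7, 3, 9]]
CA^2 = [[-69, 33, 7]]
Observability matrix O = [C; CA; CA^2] = [[-1, -2, 1], [7, 3, 9], [-69, 33, 7]]
Expanding along the first row, det(O) = (-1)·(3·7 - 9·33) - (-2)·(7·7 - 9·(-69)) + 1·(7·33 - 3·(-69)) = (-1)·(-276) - (-2)·670 + 1·438 = 2054
Since det(O) ≠ 0, rank(O) = 3 and the system is completely observable.

2054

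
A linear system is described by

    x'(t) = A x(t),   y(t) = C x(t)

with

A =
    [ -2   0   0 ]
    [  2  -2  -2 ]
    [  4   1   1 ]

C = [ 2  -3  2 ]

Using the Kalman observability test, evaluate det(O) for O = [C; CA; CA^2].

CA = [[-2, 8, 8]]
CA^2 = [[52, -8, -8]]
Observability matrix O = [C; CA; CA^2] = [[2, -3, 2], [-2, 8, 8], [52, -8, -8]]
Expanding along the first row, det(O) = 2·(8·(-8) - 8·(-8)) - (-3)·((-2)·(-8) - 8·52) + 2·((-2)·(-8) - 8·52) = 2·0 - (-3)·(-400) + 2·(-400) = -2000
Since det(O) ≠ 0, rank(O) = 3 and the system is completely observable.

-2000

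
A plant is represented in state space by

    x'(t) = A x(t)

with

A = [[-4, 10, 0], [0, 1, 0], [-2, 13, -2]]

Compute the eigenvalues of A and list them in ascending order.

det(sI - A) = s^3 - (tr A)s^2 + (M11 + M22 + M33)s - det A, where Mii is the 2×2 principal minor of A obtained by deleting row i and column i.
tr A = (-4) + 1 + (-2) = -5; M11 = 1·(-2) - 0·13 = -2 - 0 = -2; M22 = (-4)·(-2) - 0·(-2) = 8 - 0 = 8; M33 = (-4)·1 - 10·0 = -4 - 0 = -4; sum of minors = 2.
det A = (-4)·(1·(-2) - 0·13) - 10·(0·(-2) - 0·(-2)) + 0·(0·13 - 1·(-2)) = (-4)·(-2) - 10·0 + 0·2 = 8.
So p(s) = det(sI - A) = s^3 + 5s^2 + 2s - 8.
Rational-root test: any integer root divides -8. Testing small divisors, s = 1 works: p(1) = 1 + 5 + 2 + (-8) = 0, so (s - 1) is a factor.
Dividing, p(s) = (s - 1)(s^2 + 6s + 8).
Factor s^2 + 6s + 8: two numbers with sum -6 and product 8 are -2 and -4, so s^2 + 6s + 8 = (s + 2)(s + 4).
Hence p(s) = (s - 1) (s + 2) (s + 4), with roots -4, -2, 1.
At least one eigenvalue has non-negative real part, so the system is not asymptotically stable.

-4, -2, 1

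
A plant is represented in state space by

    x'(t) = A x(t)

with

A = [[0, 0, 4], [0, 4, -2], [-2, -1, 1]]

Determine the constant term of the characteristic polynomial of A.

Expand det(sI - A) for the 3×3 matrix.
p(s) = s^3 - 5s^2 + 10s - 32.
(Check: constant term = det(-A) = (-1)^3 det A = -32; coefficient of s^2 = -tr A = -5.)
The constant term is -32.

-32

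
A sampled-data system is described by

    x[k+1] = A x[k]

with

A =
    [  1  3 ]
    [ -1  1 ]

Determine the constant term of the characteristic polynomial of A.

4

For a 2×2 matrix, det(zI - A) = z^2 - (tr A)z + det A.
tr A = 2, det A = 4.
So p(z) = z^2 - 2z + 4.
The constant term is 4.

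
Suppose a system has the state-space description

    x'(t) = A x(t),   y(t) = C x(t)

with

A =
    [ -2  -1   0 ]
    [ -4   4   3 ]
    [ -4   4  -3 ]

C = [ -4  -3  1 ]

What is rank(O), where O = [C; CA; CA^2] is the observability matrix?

3

CA = [[16, -4, -12]]
CA^2 = [[32, -80, 24]]
Observability matrix O = [C; CA; CA^2] = [[-4, -3, 1], [16, -4, -12], [32, -80, 24]]
det(O) = (-4)·((-4)·24 - (-12)·(-80)) - (-3)·(16·24 - (-12)·32) + 1·(16·(-80) - (-4)·32) = (-4)·(-1056) - (-3)·768 + 1·(-1152) = 5376 ≠ 0, so rank(O) = 3.
rank(O) = 3 = n, so the pair (A, C) is completely observable.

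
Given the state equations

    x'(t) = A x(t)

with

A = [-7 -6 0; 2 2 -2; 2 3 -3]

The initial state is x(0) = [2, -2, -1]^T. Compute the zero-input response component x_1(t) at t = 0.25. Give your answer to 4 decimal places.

1.5576

det(sI - A) = s^3 - (tr A)s^2 + (M11 + M22 + M33)s - det A, where Mii is the 2×2 principal minor of A obtained by deleting row i and column i.
tr A = (-7) + 2 + (-3) = -8; M11 = 2·(-3) - (-2)·3 = -6 - (-6) = 0; M22 = (-7)·(-3) - 0·2 = 21 - 0 = 21; M33 = (-7)·2 - (-6)·2 = -14 - (-12) = -2; sum of minors = 19.
det A = (-7)·(2·(-3) - (-2)·3) - (-6)·(2·(-3) - (-2)·2) + 0·(2·3 - 2·2) = (-7)·0 - (-6)·(-2) + 0·2 = -12.
So p(s) = det(sI - A) = s^3 + 8s^2 + 19s + 12.
Rational-root test: any integer root divides 12. Testing small divisors, s = -1 works: p(-1) = -1 + 8 + (-19) + 12 = 0, so (s + 1) is a factor.
Dividing, p(s) = (s + 1)(s^2 + 7s + 12).
Factor s^2 + 7s + 12: two numbers with sum -7 and product 12 are -3 and -4, so s^2 + 7s + 12 = (s + 3)(s + 4).
Hence p(s) = (s + 1) (s + 3) (s + 4), with roots -4, -3, -1.
The eigenvalues -4, -3, -1 are distinct and real, so A is diagonalisable and x(t) = e^{At} x(0) = V diag(e^{λ_i t}) V^{-1} x(0), where the columns of V are the eigenvectors.
λ = -4: A - (-4)I = [[-3, -6, 0], [2, 6, -2], [2, 3, 1]]. v must be orthogonal to every row; (row 1) × (row 2) = [12, -6, -6], so take v_1 = [2, -1, -1]^T.
λ = -3: A - (-3)I = [[-4, -6, 0], [2, 5, -2], [2, 3, 0]]. v must be orthogonal to every row; (row 1) × (row 2) = [12, -8, -8], so take v_2 = [3, -2, -2]^T.
λ = -1: A - (-1)I = [[-6, -6, 0], [2, 3, -2], [2, 3, -2]]. v must be orthogonal to every row; (row 1) × (row 2) = [12, -12, -6], so take v_3 = [2, -2, -1]^T.
V = [v_1 v_2 v_3] = [[2, 3, 2], [-1, -2, -2], [-1, -2, -1]] has det V = -1, so V^{-1} = adj(V)/det V = [[2, 1, 2], [-1, 0, -2], [0, -1, 1]].
Modal coordinates z(0) = V^{-1} x(0): 2·2 + 1·(-2) + 2·(-1) = 0; (-1)·2 + 0·(-2) + (-2)·(-1) = 0; 0·2 + (-1)·(-2) + 1·(-1) = 1; so z(0) = [0, 0, 1]^T.
x_1(t) = Σ_i (v_i)_1 · z_i(0) · e^{λ_i t} (row 1 of V times the modal terms).
x_1(0.25) = 2·0·e^{-4·0.25} + 3·0·e^{-3·0.25} + 2·1·e^{-1·0.25} = 0·0.367879 + 0·0.472367 + 2·0.778801 = 1.5576.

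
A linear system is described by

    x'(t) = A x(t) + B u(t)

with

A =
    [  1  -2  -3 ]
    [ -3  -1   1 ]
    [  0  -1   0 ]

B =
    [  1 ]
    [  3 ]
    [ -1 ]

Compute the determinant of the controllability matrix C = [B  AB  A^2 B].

-293

AB = [[-2], [-7], [-3]]
A^2B = [[21], [10], [7]]
Controllability matrix C = [B  AB  A^2B] = [[1, -2, 21], [3, -7, 10], [-1, -3, 7]]
Expanding along the first row, det(C) = 1·((-7)·7 - 10·(-3)) - (-2)·(3·7 - 10·(-1)) + 21·(3·(-3) - (-7)·(-1)) = 1·(-19) - (-2)·31 + 21·(-16) = -293
Since det(C) ≠ 0, rank(C) = 3 and the system is completely controllable.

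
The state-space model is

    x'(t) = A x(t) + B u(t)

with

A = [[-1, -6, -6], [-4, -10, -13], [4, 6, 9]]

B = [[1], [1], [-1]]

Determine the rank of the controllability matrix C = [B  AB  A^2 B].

1

AB = [[-1], [-1], [1]]
A^2B = [[1], [1], [-1]]
Controllability matrix C = [B  AB  A^2B] = [[1, -1, 1], [1, -1, 1], [-1, 1, -1]]
Every column of C is a scalar multiple of column 1 = [1, 1, -1] (multipliers 1, -1, 1), so the columns span a one-dimensional space.
C ≠ 0, hence rank(C) = 1.
rank(C) = 1 < n = 3, so the pair (A, B) is not completely controllable.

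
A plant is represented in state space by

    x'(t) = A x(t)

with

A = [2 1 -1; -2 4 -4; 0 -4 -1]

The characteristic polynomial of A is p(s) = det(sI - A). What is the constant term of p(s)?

50

Expand det(sI - A) for the 3×3 matrix.
p(s) = s^3 - 5s^2 - 12s + 50.
(Check: constant term = det(-A) = (-1)^3 det A = 50; coefficient of s^2 = -tr A = -5.)
The constant term is 50.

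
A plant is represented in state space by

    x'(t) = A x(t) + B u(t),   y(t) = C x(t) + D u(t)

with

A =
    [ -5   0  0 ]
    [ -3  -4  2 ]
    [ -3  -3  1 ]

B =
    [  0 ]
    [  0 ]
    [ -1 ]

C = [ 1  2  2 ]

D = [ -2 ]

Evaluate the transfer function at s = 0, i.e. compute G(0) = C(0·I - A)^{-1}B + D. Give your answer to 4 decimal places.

G(0) = C(-A)^{-1}B + D = -C A^{-1} B + D.
det A = -10, so A^{-1} = (1/-10)·adj(A) = [[-1/5, 0, 0], [3/10, 1/2, -1], [3/10, 3/2, -2]]
A^{-1} B = [0, 1, 2]^T
C A^{-1} B = 6
G(0) = D - C A^{-1} B = -2 - (6) = -8

-8.0000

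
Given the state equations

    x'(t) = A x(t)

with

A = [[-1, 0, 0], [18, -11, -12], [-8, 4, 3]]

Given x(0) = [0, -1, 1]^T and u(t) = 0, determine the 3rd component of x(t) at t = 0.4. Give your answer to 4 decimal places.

0.4671

det(sI - A) = s^3 - (tr A)s^2 + (M11 + M22 + M33)s - det A, where Mii is the 2×2 principal minor of A obtained by deleting row i and column i.
tr A = (-1) + (-11) + 3 = -9; M11 = (-11)·3 - (-12)·4 = -33 - (-48) = 15; M22 = (-1)·3 - 0·(-8) = -3 - 0 = -3; M33 = (-1)·(-11) - 0·18 = 11 - 0 = 11; sum of minors = 23.
det A = (-1)·((-11)·3 - (-12)·4) - 0·(18·3 - (-12)·(-8)) + 0·(18·4 - (-11)·(-8)) = (-1)·15 - 0·(-42) + 0·(-16) = -15.
So p(s) = det(sI - A) = s^3 + 9s^2 + 23s + 15.
Rational-root test: any integer root divides 15. Testing small divisors, s = -1 works: p(-1) = -1 + 9 + (-23) + 15 = 0, so (s + 1) is a factor.
Dividing, p(s) = (s + 1)(s^2 + 8s + 15).
Factor s^2 + 8s + 15: two numbers with sum -8 and product 15 are -3 and -5, so s^2 + 8s + 15 = (s + 3)(s + 5).
Hence p(s) = (s + 1) (s + 3) (s + 5), with roots -5, -3, -1.
The eigenvalues -5, -3, -1 are distinct and real, so A is diagonalisable and x(t) = e^{At} x(0) = V diag(e^{λ_i t}) V^{-1} x(0), where the columns of V are the eigenvectors.
λ = -5: A - (-5)I = [[4, 0, 0], [18, -6, -12], [-8, 4, 8]]. v must be orthogonal to every row; (row 1) × (row 2) = [0, 48, -24], so take v_1 = [0, -2, 1]^T.
λ = -3: A - (-3)I = [[2, 0, 0], [18, -8, -12], [-8, 4, 6]]. v must be orthogonal to every row; (row 1) × (row 2) = [0, 24, -16], so take v_2 = [0, -3, 2]^T.
λ = -1: A - (-1)I = [[0, 0, 0], [18, -10, -12], [-8, 4, 4]]. v must be orthogonal to every row; (row 2) × (row 3) = [8, 24, -8], so take v_3 = [-1, -3, 1]^T.
V = [v_1 v_2 v_3] = [[0, 0, -1], [-2, -3, -3], [1, 2, 1]] has det V = 1, so V^{-1} = adj(V)/det V = [[3, -2, -3], [-1, 1, 2], [-1, 0, 0]].
Modal coordinates z(0) = V^{-1} x(0): 3·0 + (-2)·(-1) + (-3)·1 = -1; (-1)·0 + 1·(-1) + 2·1 = 1; (-1)·0 + 0·(-1) + 0·1 = 0; so z(0) = [-1, 1, 0]^T.
x_3(t) = Σ_i (v_i)_3 · z_i(0) · e^{λ_i t} (row 3 of V times the modal terms).
x_3(0.4) = 1·(-1)·e^{-5·0.4} + 2·1·e^{-3·0.4} + 1·0·e^{-1·0.4} = (-1)·0.135335 + 2·0.301194 + 0·0.670320 = 0.4671.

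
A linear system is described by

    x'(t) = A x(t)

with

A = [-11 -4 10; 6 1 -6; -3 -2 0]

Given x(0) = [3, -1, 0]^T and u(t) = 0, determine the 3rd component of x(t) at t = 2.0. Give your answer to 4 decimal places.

det(sI - A) = s^3 - (tr A)s^2 + (M11 + M22 + M33)s - det A, where Mii is the 2×2 principal minor of A obtained by deleting row i and column i.
tr A = (-11) + 1 + 0 = -10; M11 = 1·0 - (-6)·(-2) = 0 - 12 = -12; M22 = (-11)·0 - 10·(-3) = 0 - (-30) = 30; M33 = (-11)·1 - (-4)·6 = -11 - (-24) = 13; sum of minors = 31.
det A = (-11)·(1·0 - (-6)·(-2)) - (-4)·(6·0 - (-6)·(-3)) + 10·(6·(-2) - 1·(-3)) = (-11)·(-12) - (-4)·(-18) + 10·(-9) = -30.
So p(s) = det(sI - A) = s^3 + 10s^2 + 31s + 30.
Rational-root test: any integer root divides 30. Testing small divisors, s = -2 works: p(-2) = -8 + 40 + (-62) + 30 = 0, so (s + 2) is a factor.
Dividing, p(s) = (s + 2)(s^2 + 8s + 15).
Factor s^2 + 8s + 15: two numbers with sum -8 and product 15 are -3 and -5, so s^2 + 8s + 15 = (s + 3)(s + 5).
Hence p(s) = (s + 2) (s + 3) (s + 5), with roots -5, -3, -2.
The eigenvalues -5, -3, -2 are distinct and real, so A is diagonalisable and x(t) = e^{At} x(0) = V diag(e^{λ_i t}) V^{-1} x(0), where the columns of V are the eigenvectors.
λ = -5: A - (-5)I = [[-6, -4, 10], [6, 6, -6], [-3, -2, 5]]. v must be orthogonal to every row; (row 1) × (row 2) = [-36, 24, -12], so take v_1 = [-3, 2, -1]^T.
λ = -3: A - (-3)I = [[-8, -4, 10], [6, 4, -6], [-3, -2, 3]]. v must be orthogonal to every row; (row 1) × (row 2) = [-16, 12, -8], so take v_2 = [4, -3, 2]^T.
λ = -2: A - (-2)I = [[-9, -4, 10], [6, 3, -6], [-3, -2, 2]]. v must be orthogonal to every row; (row 1) × (row 2) = [-6, 6, -3], so take v_3 = [2, -2, 1]^T.
V = [v_1 v_2 v_3] = [[-3, 4, 2], [2, -3, -2], [-1, 2, 1]] has det V = -1, so V^{-1} = adj(V)/det V = [[-1, 0, 2], [0, 1, 2], [-1, -2, -1]].
Modal coordinates z(0) = V^{-1} x(0): (-1)·3 + 0·(-1) + 2·0 = -3; 0·3 + 1·(-1) + 2·0 = -1; (-1)·3 + (-2)·(-1) + (-1)·0 = -1; so z(0) = [-3, -1, -1]^T.
x_3(t) = Σ_i (v_i)_3 · z_i(0) · e^{λ_i t} (row 3 of V times the modal terms).
x_3(2.0) = (-1)·(-3)·e^{-5·2.0} + 2·(-1)·e^{-3·2.0} + 1·(-1)·e^{-2·2.0} = 3·0.000045 + (-2)·0.002479 + (-1)·0.018316 = -0.0231.

-0.0231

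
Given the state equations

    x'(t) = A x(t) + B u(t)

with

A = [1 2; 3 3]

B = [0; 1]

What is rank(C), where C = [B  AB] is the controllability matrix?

2

AB = [[2], [3]]
Controllability matrix C = [B  AB] = [[0, 2], [1, 3]]
det(C) = 0·3 - 2·1 = 0 - 2 = -2 ≠ 0, so rank(C) = 2.
rank(C) = 2 = n, so the pair (A, B) is completely controllable.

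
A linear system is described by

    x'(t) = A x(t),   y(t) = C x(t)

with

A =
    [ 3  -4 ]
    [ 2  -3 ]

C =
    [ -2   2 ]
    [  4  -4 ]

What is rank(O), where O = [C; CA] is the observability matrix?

1

CA = [[-2, 2], [4, -4]]
Observability matrix O = [C; CA] = [[-2, 2], [4, -4], [-2, 2], [4, -4]]
Every row of O is a scalar multiple of row 1 = [-2, 2] (multipliers 1, -2, 1, -2), so the rows span a one-dimensional space.
O ≠ 0, hence rank(O) = 1.
rank(O) = 1 < n = 2, so the pair (A, C) is not completely observable.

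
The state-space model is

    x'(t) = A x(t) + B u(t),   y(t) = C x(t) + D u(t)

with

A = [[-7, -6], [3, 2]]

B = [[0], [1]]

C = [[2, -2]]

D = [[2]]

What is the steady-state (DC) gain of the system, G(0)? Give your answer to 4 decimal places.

-4.5000

G(0) = C(-A)^{-1}B + D = -C A^{-1} B + D.
det A = 4, so A^{-1} = (1/4)·adj(A) = [[1/2, 3/2], [-3/4, -7/4]]
A^{-1} B = [3/2, -7/4]^T
C A^{-1} B = 13/2
G(0) = D - C A^{-1} B = 2 - (13/2) = -9/2 ≈ -4.5000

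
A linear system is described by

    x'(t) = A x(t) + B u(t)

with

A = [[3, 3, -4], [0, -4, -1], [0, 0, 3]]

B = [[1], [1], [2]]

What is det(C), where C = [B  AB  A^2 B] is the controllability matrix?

-1116

AB = [[-2], [-6], [6]]
A^2B = [[-48], [18], [18]]
Controllability matrix C = [B  AB  A^2B] = [[1, -2, -48], [1, -6, 18], [2, 6, 18]]
Expanding along the first row, det(C) = 1·((-6)·18 - 18·6) - (-2)·(1·18 - 18·2) + (-48)·(1·6 - (-6)·2) = 1·(-216) - (-2)·(-18) + (-48)·18 = -1116
Since det(C) ≠ 0, rank(C) = 3 and the system is completely controllable.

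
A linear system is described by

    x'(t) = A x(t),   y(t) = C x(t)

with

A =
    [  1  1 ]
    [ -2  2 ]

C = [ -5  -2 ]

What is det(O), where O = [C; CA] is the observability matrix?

43

CA = [[-1, -9]]
Observability matrix O = [C; CA] = [[-5, -2], [-1, -9]]
det(O) = (-5)·(-9) - (-2)·(-1) = 45 - 2 = 43
Since det(O) ≠ 0, rank(O) = 2 and the system is completely observable.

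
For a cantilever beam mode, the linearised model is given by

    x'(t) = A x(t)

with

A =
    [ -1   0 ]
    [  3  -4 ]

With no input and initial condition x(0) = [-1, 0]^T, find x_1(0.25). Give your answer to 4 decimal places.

-0.7788

det(sI - A) = s^2 - (tr A)s + det A, with tr A = (-1) + (-4) = -5 and det A = (-1)·(-4) - 0·3 = 4 - 0 = 4.
So p(s) = det(sI - A) = s^2 + 5s + 4.
Factor s^2 + 5s + 4: two numbers with sum -5 and product 4 are -1 and -4, so s^2 + 5s + 4 = (s + 1)(s + 4).
Hence p(s) = (s + 1) (s + 4), with roots -4, -1.
The eigenvalues -4, -1 are distinct and real, so A is diagonalisable and x(t) = e^{At} x(0) = V diag(e^{λ_i t}) V^{-1} x(0), where the columns of V are the eigenvectors.
λ = -4: A - (-4)I = [[3, 0], [3, 0]]. Row 1 gives 3·v1 + 0·v2 = 0, so take v_1 = [0, 1]^T.
λ = -1: A - (-1)I = [[0, 0], [3, -3]]. Row 2 gives 3·v1 + (-3)·v2 = 0, so take v_2 = [1, 1]^T.
V = [v_1 v_2] = [[0, 1], [1, 1]] has det V = -1, so V^{-1} = adj(V)/det V = [[-1, 1], [1, 0]].
Modal coordinates z(0) = V^{-1} x(0): (-1)·(-1) + 1·0 = 1; 1·(-1) + 0·0 = -1; so z(0) = [1, -1]^T.
x_1(t) = Σ_i (v_i)_1 · z_i(0) · e^{λ_i t} (row 1 of V times the modal terms).
x_1(0.25) = 0·1·e^{-4·0.25} + 1·(-1)·e^{-1·0.25} = 0·0.367879 + (-1)·0.778801 = -0.7788.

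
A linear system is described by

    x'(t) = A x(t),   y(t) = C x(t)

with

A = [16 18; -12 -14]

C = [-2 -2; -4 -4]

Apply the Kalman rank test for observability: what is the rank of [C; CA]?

CA = [[-8, -8], [-16, -16]]
Observability matrix O = [C; CA] = [[-2, -2], [-4, -4], [-8, -8], [-16, -16]]
Every row of O is a scalar multiple of row 1 = [-2, -2] (multipliers 1, 2, 4, 8), so the rows span a one-dimensional space.
O ≠ 0, hence rank(O) = 1.
rank(O) = 1 < n = 2, so the pair (A, C) is not completely observable.

1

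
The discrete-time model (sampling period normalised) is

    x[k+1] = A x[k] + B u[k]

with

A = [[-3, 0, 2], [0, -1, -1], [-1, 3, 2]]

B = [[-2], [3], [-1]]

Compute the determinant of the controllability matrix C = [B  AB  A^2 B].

-12

AB = [[4], [-2], [9]]
A^2B = [[6], [-7], [8]]
Controllability matrix C = [B  AB  A^2B] = [[-2, 4, 6], [3, -2, -7], [-1, 9, 8]]
Expanding along the first row, det(C) = (-2)·((-2)·8 - (-7)·9) - 4·(3·8 - (-7)·(-1)) + 6·(3·9 - (-2)·(-1)) = (-2)·47 - 4·17 + 6·25 = -12
Since det(C) ≠ 0, rank(C) = 3 and the system is completely controllable.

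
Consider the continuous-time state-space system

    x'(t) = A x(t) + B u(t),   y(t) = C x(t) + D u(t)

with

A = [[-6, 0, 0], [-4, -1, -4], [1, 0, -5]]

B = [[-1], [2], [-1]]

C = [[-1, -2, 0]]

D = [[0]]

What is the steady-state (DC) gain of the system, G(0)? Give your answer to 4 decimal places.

-7.0333

G(0) = C(-A)^{-1}B + D = -C A^{-1} B + D.
det A = -30, so A^{-1} = (1/-30)·adj(A) = [[-1/6, 0, 0], [4/5, -1, 4/5], [-1/30, 0, -1/5]]
A^{-1} B = [1/6, -18/5, 7/30]^T
C A^{-1} B = 211/30
G(0) = D - C A^{-1} B = 0 - (211/30) = -211/30 ≈ -7.0333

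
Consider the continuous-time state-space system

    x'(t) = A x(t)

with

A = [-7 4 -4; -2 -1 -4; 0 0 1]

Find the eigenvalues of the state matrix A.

det(sI - A) = s^3 - (tr A)s^2 + (M11 + M22 + M33)s - det A, where Mii is the 2×2 principal minor of A obtained by deleting row i and column i.
tr A = (-7) + (-1) + 1 = -7; M11 = (-1)·1 - (-4)·0 = -1 - 0 = -1; M22 = (-7)·1 - (-4)·0 = -7 - 0 = -7; M33 = (-7)·(-1) - 4·(-2) = 7 - (-8) = 15; sum of minors = 7.
det A = (-7)·((-1)·1 - (-4)·0) - 4·((-2)·1 - (-4)·0) + (-4)·((-2)·0 - (-1)·0) = (-7)·(-1) - 4·(-2) + (-4)·0 = 15.
So p(s) = det(sI - A) = s^3 + 7s^2 + 7s - 15.
Rational-root test: any integer root divides -15. Testing small divisors, s = 1 works: p(1) = 1 + 7 + 7 + (-15) = 0, so (s - 1) is a factor.
Dividing, p(s) = (s - 1)(s^2 + 8s + 15).
Factor s^2 + 8s + 15: two numbers with sum -8 and product 15 are -3 and -5, so s^2 + 8s + 15 = (s + 3)(s + 5).
Hence p(s) = (s - 1) (s + 3) (s + 5), with roots -5, -3, 1.
At least one eigenvalue has non-negative real part, so the system is not asymptotically stable.

-5, -3, 1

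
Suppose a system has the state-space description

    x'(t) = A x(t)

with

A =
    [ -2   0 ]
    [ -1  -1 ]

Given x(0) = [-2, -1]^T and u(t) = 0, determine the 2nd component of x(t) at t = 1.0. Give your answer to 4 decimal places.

det(sI - A) = s^2 - (tr A)s + det A, with tr A = (-2) + (-1) = -3 and det A = (-2)·(-1) - 0·(-1) = 2 - 0 = 2.
So p(s) = det(sI - A) = s^2 + 3s + 2.
Factor s^2 + 3s + 2: two numbers with sum -3 and product 2 are -1 and -2, so s^2 + 3s + 2 = (s + 1)(s + 2).
Hence p(s) = (s + 1) (s + 2), with roots -2, -1.
The eigenvalues -2, -1 are distinct and real, so A is diagonalisable and x(t) = e^{At} x(0) = V diag(e^{λ_i t}) V^{-1} x(0), where the columns of V are the eigenvectors.
λ = -2: A - (-2)I = [[0, 0], [-1, 1]]. Row 2 gives (-1)·v1 + 1·v2 = 0, so take v_1 = [-1, -1]^T.
λ = -1: A - (-1)I = [[-1, 0], [-1, 0]]. Row 1 gives (-1)·v1 + 0·v2 = 0, so take v_2 = [0, -1]^T.
V = [v_1 v_2] = [[-1, 0], [-1, -1]] has det V = 1, so V^{-1} = adj(V)/det V = [[-1, 0], [1, -1]].
Modal coordinates z(0) = V^{-1} x(0): (-1)·(-2) + 0·(-1) = 2; 1·(-2) + (-1)·(-1) = -1; so z(0) = [2, -1]^T.
x_2(t) = Σ_i (v_i)_2 · z_i(0) · e^{λ_i t} (row 2 of V times the modal terms).
x_2(1.0) = (-1)·2·e^{-2·1.0} + (-1)·(-1)·e^{-1·1.0} = (-2)·0.135335 + 1·0.367879 = 0.0972.

0.0972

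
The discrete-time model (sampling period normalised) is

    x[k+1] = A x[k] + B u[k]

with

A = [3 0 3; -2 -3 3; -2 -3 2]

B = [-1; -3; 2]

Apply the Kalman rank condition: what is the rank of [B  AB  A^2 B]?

AB = [[3], [17], [15]]
A^2B = [[54], [-12], [-27]]
Controllability matrix C = [B  AB  A^2B] = [[-1, 3, 54], [-3, 17, -12], [2, 15, -27]]
det(C) = (-1)·(17·(-27) - (-12)·15) - 3·((-3)·(-27) - (-12)·2) + 54·((-3)·15 - 17·2) = (-1)·(-279) - 3·105 + 54·(-79) = -4302 ≠ 0, so rank(C) = 3.
rank(C) = 3 = n, so the pair (A, B) is completely controllable.

3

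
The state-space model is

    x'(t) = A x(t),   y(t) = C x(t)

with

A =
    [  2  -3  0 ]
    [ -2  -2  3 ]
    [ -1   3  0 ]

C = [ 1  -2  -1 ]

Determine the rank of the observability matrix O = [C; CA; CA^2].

CA = [[7, -2, -6]]
CA^2 = [[24, -35, -6]]
Observability matrix O = [C; CA; CA^2] = [[1, -2, -1], [7, -2, -6], [24, -35, -6]]
det(O) = 1·((-2)·(-6) - (-6)·(-35)) - (-2)·(7·(-6) - (-6)·24) + (-1)·(7·(-35) - (-2)·24) = 1·(-198) - (-2)·102 + (-1)·(-197) = 203 ≠ 0, so rank(O) = 3.
rank(O) = 3 = n, so the pair (A, C) is completely observable.

3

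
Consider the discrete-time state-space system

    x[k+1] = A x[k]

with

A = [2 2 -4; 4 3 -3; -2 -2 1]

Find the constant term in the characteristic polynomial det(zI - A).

Expand det(zI - A) for the 3×3 matrix.
p(z) = z^3 - 6z^2 - 11z - 6.
(Check: constant term = det(-A) = (-1)^3 det A = -6; coefficient of z^2 = -tr A = -6.)
The constant term is -6.

-6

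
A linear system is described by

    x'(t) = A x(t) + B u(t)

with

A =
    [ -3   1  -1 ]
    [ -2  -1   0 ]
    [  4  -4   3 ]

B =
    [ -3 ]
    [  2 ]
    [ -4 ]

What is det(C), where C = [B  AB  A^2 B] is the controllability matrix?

AB = [[15], [4], [-32]]
A^2B = [[-9], [-34], [-52]]
Controllability matrix C = [B  AB  A^2B] = [[-3, 15, -9], [2, 4, -34], [-4, -32, -52]]
Expanding along the first row, det(C) = (-3)·(4·(-52) - (-34)·(-32)) - 15·(2·(-52) - (-34)·(-4)) + (-9)·(2·(-32) - 4·(-4)) = (-3)·(-1296) - 15·(-240) + (-9)·(-48) = 7920
Since det(C) ≠ 0, rank(C) = 3 and the system is completely controllable.

7920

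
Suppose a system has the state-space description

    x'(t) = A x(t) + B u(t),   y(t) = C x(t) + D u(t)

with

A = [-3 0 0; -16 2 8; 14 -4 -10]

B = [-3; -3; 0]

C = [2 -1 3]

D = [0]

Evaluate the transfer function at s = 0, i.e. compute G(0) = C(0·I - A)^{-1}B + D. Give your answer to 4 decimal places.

G(0) = C(-A)^{-1}B + D = -C A^{-1} B + D.
det A = -36, so A^{-1} = (1/-36)·adj(A) = [[-1/3, 0, 0], [4/3, -5/6, -2/3], [-1, 1/3, 1/6]]
A^{-1} B = [1, -3/2, 2]^T
C A^{-1} B = 19/2
G(0) = D - C A^{-1} B = 0 - (19/2) = -19/2 ≈ -9.5000

-9.5000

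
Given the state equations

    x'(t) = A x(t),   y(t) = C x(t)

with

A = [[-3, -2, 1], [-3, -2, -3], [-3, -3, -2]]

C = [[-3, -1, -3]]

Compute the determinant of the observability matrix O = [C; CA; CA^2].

-450

CA = [[21, 17, 6]]
CA^2 = [[-132, -94, -42]]
Observability matrix O = [C; CA; CA^2] = [[-3, -1, -3], [21, 17, 6], [-132, -94, -42]]
Expanding along the first row, det(O) = (-3)·(17·(-42) - 6·(-94)) - (-1)·(21·(-42) - 6·(-132)) + (-3)·(21·(-94) - 17·(-132)) = (-3)·(-150) - (-1)·(-90) + (-3)·270 = -450
Since det(O) ≠ 0, rank(O) = 3 and the system is completely observable.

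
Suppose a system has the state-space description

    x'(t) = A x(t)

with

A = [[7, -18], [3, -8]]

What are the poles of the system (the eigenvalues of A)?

-2, 1

det(sI - A) = s^2 - (tr A)s + det A, with tr A = 7 + (-8) = -1 and det A = 7·(-8) - (-18)·3 = -56 - (-54) = -2.
So p(s) = det(sI - A) = s^2 + s - 2.
Factor s^2 + s - 2: two numbers with sum -1 and product -2 are 1 and -2, so s^2 + s - 2 = (s - 1)(s + 2).
Hence p(s) = (s - 1) (s + 2), with roots -2, 1.
At least one eigenvalue has non-negative real part, so the system is not asymptotically stable.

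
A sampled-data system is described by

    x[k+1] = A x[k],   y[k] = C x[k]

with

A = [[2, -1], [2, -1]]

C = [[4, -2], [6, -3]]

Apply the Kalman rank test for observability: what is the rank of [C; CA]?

1

CA = [[4, -2], [6, -3]]
Observability matrix O = [C; CA] = [[4, -2], [6, -3], [4, -2], [6, -3]]
Every row of O is a scalar multiple of row 1 = [4, -2] (multipliers 1, 3/2, 1, 3/2), so the rows span a one-dimensional space.
O ≠ 0, hence rank(O) = 1.
rank(O) = 1 < n = 2, so the pair (A, C) is not completely observable.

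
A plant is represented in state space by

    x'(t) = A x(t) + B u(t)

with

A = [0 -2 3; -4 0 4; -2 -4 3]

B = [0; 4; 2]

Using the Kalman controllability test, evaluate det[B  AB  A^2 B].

AB = [[-2], [8], [-10]]
A^2B = [[-46], [-32], [-58]]
Controllability matrix C = [B  AB  A^2B] = [[0, -2, -46], [4, 8, -32], [2, -10, -58]]
Expanding along the first row, det(C) = 0·(8·(-58) - (-32)·(-10)) - (-2)·(4·(-58) - (-32)·2) + (-46)·(4·(-10) - 8·2) = 0·(-784) - (-2)·(-168) + (-46)·(-56) = 2240
Since det(C) ≠ 0, rank(C) = 3 and the system is completely controllable.

2240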